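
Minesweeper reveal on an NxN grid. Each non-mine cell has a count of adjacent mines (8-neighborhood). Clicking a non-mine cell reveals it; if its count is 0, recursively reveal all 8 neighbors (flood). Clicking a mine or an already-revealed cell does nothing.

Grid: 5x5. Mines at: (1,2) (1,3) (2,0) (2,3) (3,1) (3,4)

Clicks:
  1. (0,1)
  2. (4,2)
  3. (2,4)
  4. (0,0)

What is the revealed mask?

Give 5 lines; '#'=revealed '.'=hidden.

Click 1 (0,1) count=1: revealed 1 new [(0,1)] -> total=1
Click 2 (4,2) count=1: revealed 1 new [(4,2)] -> total=2
Click 3 (2,4) count=3: revealed 1 new [(2,4)] -> total=3
Click 4 (0,0) count=0: revealed 3 new [(0,0) (1,0) (1,1)] -> total=6

Answer: ##...
##...
....#
.....
..#..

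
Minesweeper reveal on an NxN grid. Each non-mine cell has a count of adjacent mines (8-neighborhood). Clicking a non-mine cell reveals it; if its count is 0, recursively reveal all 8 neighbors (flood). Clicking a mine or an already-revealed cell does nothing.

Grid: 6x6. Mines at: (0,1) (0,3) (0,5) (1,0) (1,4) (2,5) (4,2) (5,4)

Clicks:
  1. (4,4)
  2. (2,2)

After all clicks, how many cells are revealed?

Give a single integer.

Answer: 10

Derivation:
Click 1 (4,4) count=1: revealed 1 new [(4,4)] -> total=1
Click 2 (2,2) count=0: revealed 9 new [(1,1) (1,2) (1,3) (2,1) (2,2) (2,3) (3,1) (3,2) (3,3)] -> total=10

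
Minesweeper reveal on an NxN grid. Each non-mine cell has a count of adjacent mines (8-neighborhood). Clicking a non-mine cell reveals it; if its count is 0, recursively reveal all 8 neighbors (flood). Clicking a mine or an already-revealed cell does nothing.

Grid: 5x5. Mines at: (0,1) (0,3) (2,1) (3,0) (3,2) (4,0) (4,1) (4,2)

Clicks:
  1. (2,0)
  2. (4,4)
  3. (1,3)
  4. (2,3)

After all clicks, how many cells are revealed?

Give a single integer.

Answer: 9

Derivation:
Click 1 (2,0) count=2: revealed 1 new [(2,0)] -> total=1
Click 2 (4,4) count=0: revealed 8 new [(1,3) (1,4) (2,3) (2,4) (3,3) (3,4) (4,3) (4,4)] -> total=9
Click 3 (1,3) count=1: revealed 0 new [(none)] -> total=9
Click 4 (2,3) count=1: revealed 0 new [(none)] -> total=9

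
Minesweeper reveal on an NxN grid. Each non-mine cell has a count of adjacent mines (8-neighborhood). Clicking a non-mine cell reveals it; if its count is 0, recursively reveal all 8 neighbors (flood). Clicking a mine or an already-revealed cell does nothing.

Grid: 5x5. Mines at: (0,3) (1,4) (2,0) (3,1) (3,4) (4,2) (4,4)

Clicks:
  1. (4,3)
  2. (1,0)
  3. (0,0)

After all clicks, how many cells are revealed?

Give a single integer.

Answer: 7

Derivation:
Click 1 (4,3) count=3: revealed 1 new [(4,3)] -> total=1
Click 2 (1,0) count=1: revealed 1 new [(1,0)] -> total=2
Click 3 (0,0) count=0: revealed 5 new [(0,0) (0,1) (0,2) (1,1) (1,2)] -> total=7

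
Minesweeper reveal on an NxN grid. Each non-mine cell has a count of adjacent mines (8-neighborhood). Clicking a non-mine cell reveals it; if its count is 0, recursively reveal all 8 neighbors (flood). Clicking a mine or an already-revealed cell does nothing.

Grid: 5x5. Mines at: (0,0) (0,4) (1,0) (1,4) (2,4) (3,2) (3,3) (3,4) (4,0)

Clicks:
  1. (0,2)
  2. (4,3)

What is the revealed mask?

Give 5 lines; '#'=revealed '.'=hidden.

Click 1 (0,2) count=0: revealed 9 new [(0,1) (0,2) (0,3) (1,1) (1,2) (1,3) (2,1) (2,2) (2,3)] -> total=9
Click 2 (4,3) count=3: revealed 1 new [(4,3)] -> total=10

Answer: .###.
.###.
.###.
.....
...#.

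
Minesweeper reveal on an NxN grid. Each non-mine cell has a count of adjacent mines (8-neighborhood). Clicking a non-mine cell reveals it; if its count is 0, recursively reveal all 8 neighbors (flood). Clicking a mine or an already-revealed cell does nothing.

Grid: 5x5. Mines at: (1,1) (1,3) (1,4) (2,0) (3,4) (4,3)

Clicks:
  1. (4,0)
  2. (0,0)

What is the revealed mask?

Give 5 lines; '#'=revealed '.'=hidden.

Answer: #....
.....
.....
###..
###..

Derivation:
Click 1 (4,0) count=0: revealed 6 new [(3,0) (3,1) (3,2) (4,0) (4,1) (4,2)] -> total=6
Click 2 (0,0) count=1: revealed 1 new [(0,0)] -> total=7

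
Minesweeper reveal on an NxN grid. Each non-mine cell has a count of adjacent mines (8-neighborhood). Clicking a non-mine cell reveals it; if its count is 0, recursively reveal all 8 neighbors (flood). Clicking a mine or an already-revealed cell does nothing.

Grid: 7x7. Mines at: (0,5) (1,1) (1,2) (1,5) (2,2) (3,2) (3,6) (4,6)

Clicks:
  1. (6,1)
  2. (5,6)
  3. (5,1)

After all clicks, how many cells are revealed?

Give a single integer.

Answer: 30

Derivation:
Click 1 (6,1) count=0: revealed 30 new [(2,0) (2,1) (2,3) (2,4) (2,5) (3,0) (3,1) (3,3) (3,4) (3,5) (4,0) (4,1) (4,2) (4,3) (4,4) (4,5) (5,0) (5,1) (5,2) (5,3) (5,4) (5,5) (5,6) (6,0) (6,1) (6,2) (6,3) (6,4) (6,5) (6,6)] -> total=30
Click 2 (5,6) count=1: revealed 0 new [(none)] -> total=30
Click 3 (5,1) count=0: revealed 0 new [(none)] -> total=30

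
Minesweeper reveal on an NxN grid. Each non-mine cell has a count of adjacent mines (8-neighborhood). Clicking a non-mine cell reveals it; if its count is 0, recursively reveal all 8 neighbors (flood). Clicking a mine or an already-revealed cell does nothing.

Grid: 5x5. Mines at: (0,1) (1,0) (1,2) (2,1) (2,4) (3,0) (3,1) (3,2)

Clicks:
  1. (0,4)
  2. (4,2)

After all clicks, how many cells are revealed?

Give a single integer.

Click 1 (0,4) count=0: revealed 4 new [(0,3) (0,4) (1,3) (1,4)] -> total=4
Click 2 (4,2) count=2: revealed 1 new [(4,2)] -> total=5

Answer: 5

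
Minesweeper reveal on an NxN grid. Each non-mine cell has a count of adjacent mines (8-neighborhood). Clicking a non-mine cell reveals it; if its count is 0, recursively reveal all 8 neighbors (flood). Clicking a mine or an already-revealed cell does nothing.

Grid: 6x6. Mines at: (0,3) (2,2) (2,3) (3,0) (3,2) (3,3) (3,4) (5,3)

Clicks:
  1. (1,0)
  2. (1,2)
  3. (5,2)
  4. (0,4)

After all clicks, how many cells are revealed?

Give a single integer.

Click 1 (1,0) count=0: revealed 8 new [(0,0) (0,1) (0,2) (1,0) (1,1) (1,2) (2,0) (2,1)] -> total=8
Click 2 (1,2) count=3: revealed 0 new [(none)] -> total=8
Click 3 (5,2) count=1: revealed 1 new [(5,2)] -> total=9
Click 4 (0,4) count=1: revealed 1 new [(0,4)] -> total=10

Answer: 10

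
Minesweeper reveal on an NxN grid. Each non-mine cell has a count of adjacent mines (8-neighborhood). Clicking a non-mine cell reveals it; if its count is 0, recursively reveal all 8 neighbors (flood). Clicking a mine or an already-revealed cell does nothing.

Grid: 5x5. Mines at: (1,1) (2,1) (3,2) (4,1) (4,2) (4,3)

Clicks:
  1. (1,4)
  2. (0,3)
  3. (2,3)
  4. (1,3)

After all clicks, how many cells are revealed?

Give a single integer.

Answer: 11

Derivation:
Click 1 (1,4) count=0: revealed 11 new [(0,2) (0,3) (0,4) (1,2) (1,3) (1,4) (2,2) (2,3) (2,4) (3,3) (3,4)] -> total=11
Click 2 (0,3) count=0: revealed 0 new [(none)] -> total=11
Click 3 (2,3) count=1: revealed 0 new [(none)] -> total=11
Click 4 (1,3) count=0: revealed 0 new [(none)] -> total=11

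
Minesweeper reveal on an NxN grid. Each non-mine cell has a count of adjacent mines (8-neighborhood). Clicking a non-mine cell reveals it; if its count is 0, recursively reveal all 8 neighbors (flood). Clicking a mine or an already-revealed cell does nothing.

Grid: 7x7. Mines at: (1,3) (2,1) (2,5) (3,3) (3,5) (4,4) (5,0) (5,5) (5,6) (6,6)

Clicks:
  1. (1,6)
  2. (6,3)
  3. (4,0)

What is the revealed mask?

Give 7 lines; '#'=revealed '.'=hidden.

Click 1 (1,6) count=1: revealed 1 new [(1,6)] -> total=1
Click 2 (6,3) count=0: revealed 11 new [(4,1) (4,2) (4,3) (5,1) (5,2) (5,3) (5,4) (6,1) (6,2) (6,3) (6,4)] -> total=12
Click 3 (4,0) count=1: revealed 1 new [(4,0)] -> total=13

Answer: .......
......#
.......
.......
####...
.####..
.####..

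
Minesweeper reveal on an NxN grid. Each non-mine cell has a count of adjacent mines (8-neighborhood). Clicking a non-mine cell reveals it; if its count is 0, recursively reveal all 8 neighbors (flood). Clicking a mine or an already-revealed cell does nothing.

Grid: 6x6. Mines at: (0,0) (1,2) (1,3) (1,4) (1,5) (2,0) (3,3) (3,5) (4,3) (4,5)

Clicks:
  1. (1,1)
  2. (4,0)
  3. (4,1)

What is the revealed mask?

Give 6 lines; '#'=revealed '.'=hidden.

Answer: ......
.#....
......
###...
###...
###...

Derivation:
Click 1 (1,1) count=3: revealed 1 new [(1,1)] -> total=1
Click 2 (4,0) count=0: revealed 9 new [(3,0) (3,1) (3,2) (4,0) (4,1) (4,2) (5,0) (5,1) (5,2)] -> total=10
Click 3 (4,1) count=0: revealed 0 new [(none)] -> total=10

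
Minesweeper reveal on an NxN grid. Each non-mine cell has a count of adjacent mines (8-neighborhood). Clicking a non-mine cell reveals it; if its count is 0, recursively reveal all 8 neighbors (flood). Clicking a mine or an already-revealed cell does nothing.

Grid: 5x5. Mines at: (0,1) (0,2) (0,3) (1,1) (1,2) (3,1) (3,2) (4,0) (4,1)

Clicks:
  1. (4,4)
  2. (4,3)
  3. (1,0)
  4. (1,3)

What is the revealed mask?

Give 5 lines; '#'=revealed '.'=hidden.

Click 1 (4,4) count=0: revealed 8 new [(1,3) (1,4) (2,3) (2,4) (3,3) (3,4) (4,3) (4,4)] -> total=8
Click 2 (4,3) count=1: revealed 0 new [(none)] -> total=8
Click 3 (1,0) count=2: revealed 1 new [(1,0)] -> total=9
Click 4 (1,3) count=3: revealed 0 new [(none)] -> total=9

Answer: .....
#..##
...##
...##
...##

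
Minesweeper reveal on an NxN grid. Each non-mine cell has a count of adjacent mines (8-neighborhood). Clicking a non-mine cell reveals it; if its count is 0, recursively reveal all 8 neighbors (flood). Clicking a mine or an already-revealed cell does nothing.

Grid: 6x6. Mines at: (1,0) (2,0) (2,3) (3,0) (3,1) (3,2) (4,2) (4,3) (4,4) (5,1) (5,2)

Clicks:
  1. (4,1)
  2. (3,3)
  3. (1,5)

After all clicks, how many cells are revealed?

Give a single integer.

Answer: 16

Derivation:
Click 1 (4,1) count=6: revealed 1 new [(4,1)] -> total=1
Click 2 (3,3) count=5: revealed 1 new [(3,3)] -> total=2
Click 3 (1,5) count=0: revealed 14 new [(0,1) (0,2) (0,3) (0,4) (0,5) (1,1) (1,2) (1,3) (1,4) (1,5) (2,4) (2,5) (3,4) (3,5)] -> total=16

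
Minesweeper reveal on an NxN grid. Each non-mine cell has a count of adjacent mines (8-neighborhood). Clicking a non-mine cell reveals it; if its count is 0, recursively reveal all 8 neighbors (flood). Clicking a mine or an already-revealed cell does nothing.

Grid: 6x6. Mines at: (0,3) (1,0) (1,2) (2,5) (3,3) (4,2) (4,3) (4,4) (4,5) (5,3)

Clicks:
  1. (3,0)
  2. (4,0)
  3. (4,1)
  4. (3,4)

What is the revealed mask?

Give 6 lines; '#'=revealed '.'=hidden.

Click 1 (3,0) count=0: revealed 8 new [(2,0) (2,1) (3,0) (3,1) (4,0) (4,1) (5,0) (5,1)] -> total=8
Click 2 (4,0) count=0: revealed 0 new [(none)] -> total=8
Click 3 (4,1) count=1: revealed 0 new [(none)] -> total=8
Click 4 (3,4) count=5: revealed 1 new [(3,4)] -> total=9

Answer: ......
......
##....
##..#.
##....
##....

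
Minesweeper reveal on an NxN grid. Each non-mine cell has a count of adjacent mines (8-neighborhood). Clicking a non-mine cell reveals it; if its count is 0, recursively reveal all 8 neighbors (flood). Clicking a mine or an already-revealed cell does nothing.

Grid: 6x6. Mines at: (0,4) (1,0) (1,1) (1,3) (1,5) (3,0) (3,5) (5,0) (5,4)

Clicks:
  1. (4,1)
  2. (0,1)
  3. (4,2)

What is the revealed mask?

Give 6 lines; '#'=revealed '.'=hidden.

Click 1 (4,1) count=2: revealed 1 new [(4,1)] -> total=1
Click 2 (0,1) count=2: revealed 1 new [(0,1)] -> total=2
Click 3 (4,2) count=0: revealed 14 new [(2,1) (2,2) (2,3) (2,4) (3,1) (3,2) (3,3) (3,4) (4,2) (4,3) (4,4) (5,1) (5,2) (5,3)] -> total=16

Answer: .#....
......
.####.
.####.
.####.
.###..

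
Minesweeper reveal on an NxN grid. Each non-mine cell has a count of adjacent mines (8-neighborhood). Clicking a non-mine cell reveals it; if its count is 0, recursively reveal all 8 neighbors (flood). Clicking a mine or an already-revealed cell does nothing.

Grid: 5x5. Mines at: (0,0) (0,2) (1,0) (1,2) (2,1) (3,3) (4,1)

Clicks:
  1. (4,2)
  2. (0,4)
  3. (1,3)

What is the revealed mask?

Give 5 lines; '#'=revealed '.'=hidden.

Answer: ...##
...##
...##
.....
..#..

Derivation:
Click 1 (4,2) count=2: revealed 1 new [(4,2)] -> total=1
Click 2 (0,4) count=0: revealed 6 new [(0,3) (0,4) (1,3) (1,4) (2,3) (2,4)] -> total=7
Click 3 (1,3) count=2: revealed 0 new [(none)] -> total=7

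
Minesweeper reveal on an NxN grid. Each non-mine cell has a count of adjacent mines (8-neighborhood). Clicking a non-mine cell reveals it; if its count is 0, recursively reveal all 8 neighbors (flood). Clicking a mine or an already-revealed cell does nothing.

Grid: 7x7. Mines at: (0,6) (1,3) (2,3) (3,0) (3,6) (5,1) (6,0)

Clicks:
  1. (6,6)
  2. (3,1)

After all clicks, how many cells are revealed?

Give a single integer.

Answer: 20

Derivation:
Click 1 (6,6) count=0: revealed 19 new [(3,2) (3,3) (3,4) (3,5) (4,2) (4,3) (4,4) (4,5) (4,6) (5,2) (5,3) (5,4) (5,5) (5,6) (6,2) (6,3) (6,4) (6,5) (6,6)] -> total=19
Click 2 (3,1) count=1: revealed 1 new [(3,1)] -> total=20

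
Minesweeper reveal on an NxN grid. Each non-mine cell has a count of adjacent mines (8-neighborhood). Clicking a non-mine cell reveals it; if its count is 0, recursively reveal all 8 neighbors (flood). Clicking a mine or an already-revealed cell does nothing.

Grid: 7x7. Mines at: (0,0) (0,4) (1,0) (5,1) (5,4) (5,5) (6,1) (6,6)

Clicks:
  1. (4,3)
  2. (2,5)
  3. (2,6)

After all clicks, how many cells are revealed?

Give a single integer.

Answer: 32

Derivation:
Click 1 (4,3) count=1: revealed 1 new [(4,3)] -> total=1
Click 2 (2,5) count=0: revealed 31 new [(0,1) (0,2) (0,3) (0,5) (0,6) (1,1) (1,2) (1,3) (1,4) (1,5) (1,6) (2,0) (2,1) (2,2) (2,3) (2,4) (2,5) (2,6) (3,0) (3,1) (3,2) (3,3) (3,4) (3,5) (3,6) (4,0) (4,1) (4,2) (4,4) (4,5) (4,6)] -> total=32
Click 3 (2,6) count=0: revealed 0 new [(none)] -> total=32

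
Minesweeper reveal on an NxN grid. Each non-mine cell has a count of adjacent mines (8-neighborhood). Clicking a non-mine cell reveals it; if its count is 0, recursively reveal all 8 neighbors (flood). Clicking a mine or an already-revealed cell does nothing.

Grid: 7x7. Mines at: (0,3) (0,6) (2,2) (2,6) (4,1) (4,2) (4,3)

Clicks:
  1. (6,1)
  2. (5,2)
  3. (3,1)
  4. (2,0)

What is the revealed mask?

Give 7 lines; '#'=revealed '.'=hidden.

Click 1 (6,1) count=0: revealed 20 new [(3,4) (3,5) (3,6) (4,4) (4,5) (4,6) (5,0) (5,1) (5,2) (5,3) (5,4) (5,5) (5,6) (6,0) (6,1) (6,2) (6,3) (6,4) (6,5) (6,6)] -> total=20
Click 2 (5,2) count=3: revealed 0 new [(none)] -> total=20
Click 3 (3,1) count=3: revealed 1 new [(3,1)] -> total=21
Click 4 (2,0) count=0: revealed 9 new [(0,0) (0,1) (0,2) (1,0) (1,1) (1,2) (2,0) (2,1) (3,0)] -> total=30

Answer: ###....
###....
##.....
##..###
....###
#######
#######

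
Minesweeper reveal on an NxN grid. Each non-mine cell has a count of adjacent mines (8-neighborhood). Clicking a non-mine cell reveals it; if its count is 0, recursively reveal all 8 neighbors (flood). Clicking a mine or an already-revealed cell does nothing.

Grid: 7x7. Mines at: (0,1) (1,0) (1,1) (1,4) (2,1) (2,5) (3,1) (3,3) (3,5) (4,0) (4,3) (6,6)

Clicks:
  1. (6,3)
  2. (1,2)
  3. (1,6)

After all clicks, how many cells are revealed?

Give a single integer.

Answer: 14

Derivation:
Click 1 (6,3) count=0: revealed 12 new [(5,0) (5,1) (5,2) (5,3) (5,4) (5,5) (6,0) (6,1) (6,2) (6,3) (6,4) (6,5)] -> total=12
Click 2 (1,2) count=3: revealed 1 new [(1,2)] -> total=13
Click 3 (1,6) count=1: revealed 1 new [(1,6)] -> total=14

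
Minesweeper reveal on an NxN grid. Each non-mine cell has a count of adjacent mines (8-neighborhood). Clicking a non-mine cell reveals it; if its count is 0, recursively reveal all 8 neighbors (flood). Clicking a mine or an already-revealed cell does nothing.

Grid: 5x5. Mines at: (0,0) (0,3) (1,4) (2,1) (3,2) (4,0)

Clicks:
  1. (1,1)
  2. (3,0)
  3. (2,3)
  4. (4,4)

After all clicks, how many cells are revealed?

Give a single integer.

Answer: 8

Derivation:
Click 1 (1,1) count=2: revealed 1 new [(1,1)] -> total=1
Click 2 (3,0) count=2: revealed 1 new [(3,0)] -> total=2
Click 3 (2,3) count=2: revealed 1 new [(2,3)] -> total=3
Click 4 (4,4) count=0: revealed 5 new [(2,4) (3,3) (3,4) (4,3) (4,4)] -> total=8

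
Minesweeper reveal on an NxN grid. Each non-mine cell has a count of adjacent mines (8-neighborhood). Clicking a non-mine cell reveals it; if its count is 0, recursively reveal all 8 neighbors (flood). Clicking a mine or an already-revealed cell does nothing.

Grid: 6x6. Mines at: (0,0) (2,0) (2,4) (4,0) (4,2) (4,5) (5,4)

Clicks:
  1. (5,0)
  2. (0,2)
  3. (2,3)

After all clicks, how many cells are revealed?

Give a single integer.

Click 1 (5,0) count=1: revealed 1 new [(5,0)] -> total=1
Click 2 (0,2) count=0: revealed 16 new [(0,1) (0,2) (0,3) (0,4) (0,5) (1,1) (1,2) (1,3) (1,4) (1,5) (2,1) (2,2) (2,3) (3,1) (3,2) (3,3)] -> total=17
Click 3 (2,3) count=1: revealed 0 new [(none)] -> total=17

Answer: 17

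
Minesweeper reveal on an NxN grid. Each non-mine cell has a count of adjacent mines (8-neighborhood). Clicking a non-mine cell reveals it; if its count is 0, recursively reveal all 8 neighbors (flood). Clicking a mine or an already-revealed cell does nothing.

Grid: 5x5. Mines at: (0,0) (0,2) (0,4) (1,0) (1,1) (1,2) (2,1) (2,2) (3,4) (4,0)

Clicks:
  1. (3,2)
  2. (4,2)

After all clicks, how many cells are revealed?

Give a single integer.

Answer: 6

Derivation:
Click 1 (3,2) count=2: revealed 1 new [(3,2)] -> total=1
Click 2 (4,2) count=0: revealed 5 new [(3,1) (3,3) (4,1) (4,2) (4,3)] -> total=6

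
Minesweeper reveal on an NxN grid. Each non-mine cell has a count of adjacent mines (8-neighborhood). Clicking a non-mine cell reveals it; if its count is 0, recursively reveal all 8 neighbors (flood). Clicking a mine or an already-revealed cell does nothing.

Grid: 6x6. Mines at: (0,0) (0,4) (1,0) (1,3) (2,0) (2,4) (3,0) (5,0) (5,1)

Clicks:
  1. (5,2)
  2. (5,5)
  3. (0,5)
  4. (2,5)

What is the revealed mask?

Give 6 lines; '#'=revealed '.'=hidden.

Click 1 (5,2) count=1: revealed 1 new [(5,2)] -> total=1
Click 2 (5,5) count=0: revealed 16 new [(2,1) (2,2) (2,3) (3,1) (3,2) (3,3) (3,4) (3,5) (4,1) (4,2) (4,3) (4,4) (4,5) (5,3) (5,4) (5,5)] -> total=17
Click 3 (0,5) count=1: revealed 1 new [(0,5)] -> total=18
Click 4 (2,5) count=1: revealed 1 new [(2,5)] -> total=19

Answer: .....#
......
.###.#
.#####
.#####
..####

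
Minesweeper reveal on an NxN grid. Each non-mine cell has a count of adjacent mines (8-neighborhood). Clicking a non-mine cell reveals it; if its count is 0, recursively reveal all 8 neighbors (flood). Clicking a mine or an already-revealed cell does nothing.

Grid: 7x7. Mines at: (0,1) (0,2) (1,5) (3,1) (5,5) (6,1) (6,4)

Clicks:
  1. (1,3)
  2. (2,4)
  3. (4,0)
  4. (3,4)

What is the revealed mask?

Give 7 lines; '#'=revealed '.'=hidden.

Click 1 (1,3) count=1: revealed 1 new [(1,3)] -> total=1
Click 2 (2,4) count=1: revealed 1 new [(2,4)] -> total=2
Click 3 (4,0) count=1: revealed 1 new [(4,0)] -> total=3
Click 4 (3,4) count=0: revealed 19 new [(1,2) (1,4) (2,2) (2,3) (2,5) (2,6) (3,2) (3,3) (3,4) (3,5) (3,6) (4,2) (4,3) (4,4) (4,5) (4,6) (5,2) (5,3) (5,4)] -> total=22

Answer: .......
..###..
..#####
..#####
#.#####
..###..
.......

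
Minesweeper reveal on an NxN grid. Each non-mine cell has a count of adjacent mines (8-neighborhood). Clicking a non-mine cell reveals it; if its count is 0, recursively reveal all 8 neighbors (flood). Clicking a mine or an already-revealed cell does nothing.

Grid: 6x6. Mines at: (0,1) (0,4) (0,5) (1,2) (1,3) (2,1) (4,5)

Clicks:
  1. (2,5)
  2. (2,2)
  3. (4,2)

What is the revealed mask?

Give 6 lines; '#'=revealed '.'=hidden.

Answer: ......
....##
..####
######
#####.
#####.

Derivation:
Click 1 (2,5) count=0: revealed 6 new [(1,4) (1,5) (2,4) (2,5) (3,4) (3,5)] -> total=6
Click 2 (2,2) count=3: revealed 1 new [(2,2)] -> total=7
Click 3 (4,2) count=0: revealed 15 new [(2,3) (3,0) (3,1) (3,2) (3,3) (4,0) (4,1) (4,2) (4,3) (4,4) (5,0) (5,1) (5,2) (5,3) (5,4)] -> total=22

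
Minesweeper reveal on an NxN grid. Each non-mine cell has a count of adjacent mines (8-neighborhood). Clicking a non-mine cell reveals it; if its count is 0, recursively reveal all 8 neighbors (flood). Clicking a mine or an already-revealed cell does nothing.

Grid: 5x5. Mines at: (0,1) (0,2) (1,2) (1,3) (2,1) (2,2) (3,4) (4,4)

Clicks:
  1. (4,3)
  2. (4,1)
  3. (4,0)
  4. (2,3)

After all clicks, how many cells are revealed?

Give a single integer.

Click 1 (4,3) count=2: revealed 1 new [(4,3)] -> total=1
Click 2 (4,1) count=0: revealed 7 new [(3,0) (3,1) (3,2) (3,3) (4,0) (4,1) (4,2)] -> total=8
Click 3 (4,0) count=0: revealed 0 new [(none)] -> total=8
Click 4 (2,3) count=4: revealed 1 new [(2,3)] -> total=9

Answer: 9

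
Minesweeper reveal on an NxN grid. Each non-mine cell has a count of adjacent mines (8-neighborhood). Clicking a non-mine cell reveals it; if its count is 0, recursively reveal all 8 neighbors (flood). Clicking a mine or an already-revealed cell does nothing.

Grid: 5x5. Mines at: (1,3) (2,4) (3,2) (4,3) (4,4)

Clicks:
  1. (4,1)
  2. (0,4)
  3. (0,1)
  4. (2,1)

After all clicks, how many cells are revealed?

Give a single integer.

Answer: 14

Derivation:
Click 1 (4,1) count=1: revealed 1 new [(4,1)] -> total=1
Click 2 (0,4) count=1: revealed 1 new [(0,4)] -> total=2
Click 3 (0,1) count=0: revealed 12 new [(0,0) (0,1) (0,2) (1,0) (1,1) (1,2) (2,0) (2,1) (2,2) (3,0) (3,1) (4,0)] -> total=14
Click 4 (2,1) count=1: revealed 0 new [(none)] -> total=14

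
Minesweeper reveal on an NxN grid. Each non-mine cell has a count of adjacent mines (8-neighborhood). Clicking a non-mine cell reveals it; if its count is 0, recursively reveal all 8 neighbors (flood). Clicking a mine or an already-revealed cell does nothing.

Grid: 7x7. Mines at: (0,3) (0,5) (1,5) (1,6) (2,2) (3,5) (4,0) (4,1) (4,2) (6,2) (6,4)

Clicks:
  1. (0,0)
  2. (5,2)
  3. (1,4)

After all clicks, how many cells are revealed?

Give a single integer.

Answer: 12

Derivation:
Click 1 (0,0) count=0: revealed 10 new [(0,0) (0,1) (0,2) (1,0) (1,1) (1,2) (2,0) (2,1) (3,0) (3,1)] -> total=10
Click 2 (5,2) count=3: revealed 1 new [(5,2)] -> total=11
Click 3 (1,4) count=3: revealed 1 new [(1,4)] -> total=12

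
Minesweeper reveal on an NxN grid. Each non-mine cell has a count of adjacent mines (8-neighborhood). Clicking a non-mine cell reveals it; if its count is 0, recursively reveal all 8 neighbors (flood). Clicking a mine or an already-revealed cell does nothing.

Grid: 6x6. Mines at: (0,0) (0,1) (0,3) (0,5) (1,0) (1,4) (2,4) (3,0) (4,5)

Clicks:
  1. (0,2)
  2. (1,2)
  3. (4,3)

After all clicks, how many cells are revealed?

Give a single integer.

Click 1 (0,2) count=2: revealed 1 new [(0,2)] -> total=1
Click 2 (1,2) count=2: revealed 1 new [(1,2)] -> total=2
Click 3 (4,3) count=0: revealed 19 new [(1,1) (1,3) (2,1) (2,2) (2,3) (3,1) (3,2) (3,3) (3,4) (4,0) (4,1) (4,2) (4,3) (4,4) (5,0) (5,1) (5,2) (5,3) (5,4)] -> total=21

Answer: 21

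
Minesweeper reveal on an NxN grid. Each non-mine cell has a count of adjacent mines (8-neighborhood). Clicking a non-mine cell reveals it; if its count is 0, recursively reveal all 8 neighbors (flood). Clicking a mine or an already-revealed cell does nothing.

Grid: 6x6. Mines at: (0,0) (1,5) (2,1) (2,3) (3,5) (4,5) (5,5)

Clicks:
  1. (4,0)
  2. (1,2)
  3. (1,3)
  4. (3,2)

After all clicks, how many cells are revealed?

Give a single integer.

Answer: 17

Derivation:
Click 1 (4,0) count=0: revealed 15 new [(3,0) (3,1) (3,2) (3,3) (3,4) (4,0) (4,1) (4,2) (4,3) (4,4) (5,0) (5,1) (5,2) (5,3) (5,4)] -> total=15
Click 2 (1,2) count=2: revealed 1 new [(1,2)] -> total=16
Click 3 (1,3) count=1: revealed 1 new [(1,3)] -> total=17
Click 4 (3,2) count=2: revealed 0 new [(none)] -> total=17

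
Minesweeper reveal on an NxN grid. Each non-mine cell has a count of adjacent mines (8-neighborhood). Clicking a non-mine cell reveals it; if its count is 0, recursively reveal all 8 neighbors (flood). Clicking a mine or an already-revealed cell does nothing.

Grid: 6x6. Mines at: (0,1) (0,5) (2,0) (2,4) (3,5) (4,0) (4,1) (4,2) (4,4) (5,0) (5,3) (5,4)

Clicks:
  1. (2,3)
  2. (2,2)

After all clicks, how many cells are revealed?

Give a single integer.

Answer: 9

Derivation:
Click 1 (2,3) count=1: revealed 1 new [(2,3)] -> total=1
Click 2 (2,2) count=0: revealed 8 new [(1,1) (1,2) (1,3) (2,1) (2,2) (3,1) (3,2) (3,3)] -> total=9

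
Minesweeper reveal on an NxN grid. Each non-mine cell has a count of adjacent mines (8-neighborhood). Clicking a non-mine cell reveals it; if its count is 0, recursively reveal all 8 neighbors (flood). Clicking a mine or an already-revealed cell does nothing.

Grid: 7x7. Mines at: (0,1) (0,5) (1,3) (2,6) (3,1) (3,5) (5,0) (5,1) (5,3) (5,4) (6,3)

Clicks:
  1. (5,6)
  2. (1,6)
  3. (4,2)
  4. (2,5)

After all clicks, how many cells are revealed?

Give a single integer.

Click 1 (5,6) count=0: revealed 6 new [(4,5) (4,6) (5,5) (5,6) (6,5) (6,6)] -> total=6
Click 2 (1,6) count=2: revealed 1 new [(1,6)] -> total=7
Click 3 (4,2) count=3: revealed 1 new [(4,2)] -> total=8
Click 4 (2,5) count=2: revealed 1 new [(2,5)] -> total=9

Answer: 9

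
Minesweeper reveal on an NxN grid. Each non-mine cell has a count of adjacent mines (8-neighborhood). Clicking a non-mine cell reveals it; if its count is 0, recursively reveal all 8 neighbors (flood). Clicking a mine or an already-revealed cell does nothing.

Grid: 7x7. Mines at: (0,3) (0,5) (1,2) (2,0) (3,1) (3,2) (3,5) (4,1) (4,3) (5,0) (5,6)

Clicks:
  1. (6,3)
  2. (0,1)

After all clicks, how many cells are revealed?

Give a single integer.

Answer: 11

Derivation:
Click 1 (6,3) count=0: revealed 10 new [(5,1) (5,2) (5,3) (5,4) (5,5) (6,1) (6,2) (6,3) (6,4) (6,5)] -> total=10
Click 2 (0,1) count=1: revealed 1 new [(0,1)] -> total=11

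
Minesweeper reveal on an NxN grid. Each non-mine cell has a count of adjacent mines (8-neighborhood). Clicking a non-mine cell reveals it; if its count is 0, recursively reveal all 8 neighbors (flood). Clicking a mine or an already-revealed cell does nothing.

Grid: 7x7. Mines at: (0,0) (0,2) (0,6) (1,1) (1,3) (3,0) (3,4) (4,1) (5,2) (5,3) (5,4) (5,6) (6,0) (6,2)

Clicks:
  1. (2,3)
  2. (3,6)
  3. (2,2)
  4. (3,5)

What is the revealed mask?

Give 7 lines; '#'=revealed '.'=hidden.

Answer: .......
.....##
..##.##
.....##
.....##
.......
.......

Derivation:
Click 1 (2,3) count=2: revealed 1 new [(2,3)] -> total=1
Click 2 (3,6) count=0: revealed 8 new [(1,5) (1,6) (2,5) (2,6) (3,5) (3,6) (4,5) (4,6)] -> total=9
Click 3 (2,2) count=2: revealed 1 new [(2,2)] -> total=10
Click 4 (3,5) count=1: revealed 0 new [(none)] -> total=10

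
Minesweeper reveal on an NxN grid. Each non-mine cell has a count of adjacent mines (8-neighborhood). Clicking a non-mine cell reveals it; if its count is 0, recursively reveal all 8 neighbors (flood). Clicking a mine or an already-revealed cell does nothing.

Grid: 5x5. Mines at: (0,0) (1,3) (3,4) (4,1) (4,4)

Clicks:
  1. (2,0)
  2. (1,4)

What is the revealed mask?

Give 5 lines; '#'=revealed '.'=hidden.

Answer: .....
###.#
###..
###..
.....

Derivation:
Click 1 (2,0) count=0: revealed 9 new [(1,0) (1,1) (1,2) (2,0) (2,1) (2,2) (3,0) (3,1) (3,2)] -> total=9
Click 2 (1,4) count=1: revealed 1 new [(1,4)] -> total=10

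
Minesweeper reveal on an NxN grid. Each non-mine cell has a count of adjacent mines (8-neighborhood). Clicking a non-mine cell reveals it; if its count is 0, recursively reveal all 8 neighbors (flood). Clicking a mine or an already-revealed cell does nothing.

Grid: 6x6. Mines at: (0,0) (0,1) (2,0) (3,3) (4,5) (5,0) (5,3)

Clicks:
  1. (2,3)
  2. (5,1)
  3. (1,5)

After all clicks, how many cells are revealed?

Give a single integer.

Answer: 15

Derivation:
Click 1 (2,3) count=1: revealed 1 new [(2,3)] -> total=1
Click 2 (5,1) count=1: revealed 1 new [(5,1)] -> total=2
Click 3 (1,5) count=0: revealed 13 new [(0,2) (0,3) (0,4) (0,5) (1,2) (1,3) (1,4) (1,5) (2,2) (2,4) (2,5) (3,4) (3,5)] -> total=15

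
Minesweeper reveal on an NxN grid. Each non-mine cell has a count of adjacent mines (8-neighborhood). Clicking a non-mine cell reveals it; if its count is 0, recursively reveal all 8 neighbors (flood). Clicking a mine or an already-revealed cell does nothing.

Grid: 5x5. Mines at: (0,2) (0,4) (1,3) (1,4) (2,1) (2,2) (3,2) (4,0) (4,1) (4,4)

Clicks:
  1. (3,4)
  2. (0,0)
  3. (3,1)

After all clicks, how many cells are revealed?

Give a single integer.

Click 1 (3,4) count=1: revealed 1 new [(3,4)] -> total=1
Click 2 (0,0) count=0: revealed 4 new [(0,0) (0,1) (1,0) (1,1)] -> total=5
Click 3 (3,1) count=5: revealed 1 new [(3,1)] -> total=6

Answer: 6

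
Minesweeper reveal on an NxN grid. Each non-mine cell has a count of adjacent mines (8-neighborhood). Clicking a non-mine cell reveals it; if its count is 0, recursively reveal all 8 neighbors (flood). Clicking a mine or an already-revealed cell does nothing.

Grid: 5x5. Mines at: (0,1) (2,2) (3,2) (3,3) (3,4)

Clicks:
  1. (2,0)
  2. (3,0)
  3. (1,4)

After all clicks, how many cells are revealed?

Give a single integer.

Click 1 (2,0) count=0: revealed 8 new [(1,0) (1,1) (2,0) (2,1) (3,0) (3,1) (4,0) (4,1)] -> total=8
Click 2 (3,0) count=0: revealed 0 new [(none)] -> total=8
Click 3 (1,4) count=0: revealed 8 new [(0,2) (0,3) (0,4) (1,2) (1,3) (1,4) (2,3) (2,4)] -> total=16

Answer: 16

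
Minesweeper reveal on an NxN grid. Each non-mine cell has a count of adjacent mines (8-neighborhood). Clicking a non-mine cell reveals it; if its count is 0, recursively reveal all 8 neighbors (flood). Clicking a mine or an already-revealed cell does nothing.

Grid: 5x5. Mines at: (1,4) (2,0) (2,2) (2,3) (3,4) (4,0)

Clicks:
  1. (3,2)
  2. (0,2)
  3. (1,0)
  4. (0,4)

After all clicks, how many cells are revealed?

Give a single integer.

Answer: 10

Derivation:
Click 1 (3,2) count=2: revealed 1 new [(3,2)] -> total=1
Click 2 (0,2) count=0: revealed 8 new [(0,0) (0,1) (0,2) (0,3) (1,0) (1,1) (1,2) (1,3)] -> total=9
Click 3 (1,0) count=1: revealed 0 new [(none)] -> total=9
Click 4 (0,4) count=1: revealed 1 new [(0,4)] -> total=10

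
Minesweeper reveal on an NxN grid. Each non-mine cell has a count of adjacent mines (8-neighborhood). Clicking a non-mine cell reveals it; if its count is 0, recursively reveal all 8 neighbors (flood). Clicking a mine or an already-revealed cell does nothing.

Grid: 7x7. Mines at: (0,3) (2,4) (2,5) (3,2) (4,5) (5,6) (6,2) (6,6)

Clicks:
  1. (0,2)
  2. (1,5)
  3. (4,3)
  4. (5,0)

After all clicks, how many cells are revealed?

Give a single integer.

Answer: 19

Derivation:
Click 1 (0,2) count=1: revealed 1 new [(0,2)] -> total=1
Click 2 (1,5) count=2: revealed 1 new [(1,5)] -> total=2
Click 3 (4,3) count=1: revealed 1 new [(4,3)] -> total=3
Click 4 (5,0) count=0: revealed 16 new [(0,0) (0,1) (1,0) (1,1) (1,2) (2,0) (2,1) (2,2) (3,0) (3,1) (4,0) (4,1) (5,0) (5,1) (6,0) (6,1)] -> total=19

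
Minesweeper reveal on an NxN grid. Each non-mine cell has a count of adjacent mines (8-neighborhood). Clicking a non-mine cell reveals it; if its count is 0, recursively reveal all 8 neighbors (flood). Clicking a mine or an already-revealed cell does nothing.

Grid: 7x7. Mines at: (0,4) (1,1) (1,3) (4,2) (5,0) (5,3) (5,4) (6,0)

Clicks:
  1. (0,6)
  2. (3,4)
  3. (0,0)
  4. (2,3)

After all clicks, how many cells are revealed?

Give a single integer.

Click 1 (0,6) count=0: revealed 21 new [(0,5) (0,6) (1,4) (1,5) (1,6) (2,3) (2,4) (2,5) (2,6) (3,3) (3,4) (3,5) (3,6) (4,3) (4,4) (4,5) (4,6) (5,5) (5,6) (6,5) (6,6)] -> total=21
Click 2 (3,4) count=0: revealed 0 new [(none)] -> total=21
Click 3 (0,0) count=1: revealed 1 new [(0,0)] -> total=22
Click 4 (2,3) count=1: revealed 0 new [(none)] -> total=22

Answer: 22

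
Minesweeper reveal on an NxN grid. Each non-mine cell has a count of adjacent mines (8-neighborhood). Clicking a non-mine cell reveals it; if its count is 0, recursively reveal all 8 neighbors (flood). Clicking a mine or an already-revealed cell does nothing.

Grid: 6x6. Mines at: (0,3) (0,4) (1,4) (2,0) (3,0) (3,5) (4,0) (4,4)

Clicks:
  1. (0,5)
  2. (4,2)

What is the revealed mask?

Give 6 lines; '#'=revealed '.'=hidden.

Click 1 (0,5) count=2: revealed 1 new [(0,5)] -> total=1
Click 2 (4,2) count=0: revealed 15 new [(1,1) (1,2) (1,3) (2,1) (2,2) (2,3) (3,1) (3,2) (3,3) (4,1) (4,2) (4,3) (5,1) (5,2) (5,3)] -> total=16

Answer: .....#
.###..
.###..
.###..
.###..
.###..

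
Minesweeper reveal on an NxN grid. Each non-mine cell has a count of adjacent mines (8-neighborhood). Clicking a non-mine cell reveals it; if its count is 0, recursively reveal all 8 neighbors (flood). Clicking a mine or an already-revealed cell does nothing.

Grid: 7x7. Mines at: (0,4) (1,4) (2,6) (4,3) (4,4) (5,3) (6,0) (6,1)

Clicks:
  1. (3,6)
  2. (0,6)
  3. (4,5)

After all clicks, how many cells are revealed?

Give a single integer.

Answer: 6

Derivation:
Click 1 (3,6) count=1: revealed 1 new [(3,6)] -> total=1
Click 2 (0,6) count=0: revealed 4 new [(0,5) (0,6) (1,5) (1,6)] -> total=5
Click 3 (4,5) count=1: revealed 1 new [(4,5)] -> total=6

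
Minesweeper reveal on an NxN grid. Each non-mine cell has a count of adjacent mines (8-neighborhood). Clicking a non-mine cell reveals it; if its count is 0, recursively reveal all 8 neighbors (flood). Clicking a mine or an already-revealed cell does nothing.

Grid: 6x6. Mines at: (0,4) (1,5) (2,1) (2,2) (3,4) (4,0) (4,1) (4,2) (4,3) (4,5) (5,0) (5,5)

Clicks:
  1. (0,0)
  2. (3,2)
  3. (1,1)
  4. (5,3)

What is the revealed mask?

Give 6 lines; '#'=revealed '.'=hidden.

Answer: ####..
####..
......
..#...
......
...#..

Derivation:
Click 1 (0,0) count=0: revealed 8 new [(0,0) (0,1) (0,2) (0,3) (1,0) (1,1) (1,2) (1,3)] -> total=8
Click 2 (3,2) count=5: revealed 1 new [(3,2)] -> total=9
Click 3 (1,1) count=2: revealed 0 new [(none)] -> total=9
Click 4 (5,3) count=2: revealed 1 new [(5,3)] -> total=10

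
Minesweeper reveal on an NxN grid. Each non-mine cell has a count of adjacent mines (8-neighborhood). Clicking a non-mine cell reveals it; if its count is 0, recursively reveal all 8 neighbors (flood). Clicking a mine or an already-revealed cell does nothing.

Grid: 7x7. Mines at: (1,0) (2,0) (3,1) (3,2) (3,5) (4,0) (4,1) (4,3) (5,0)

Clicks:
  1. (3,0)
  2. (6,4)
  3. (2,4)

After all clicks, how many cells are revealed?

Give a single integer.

Answer: 17

Derivation:
Click 1 (3,0) count=4: revealed 1 new [(3,0)] -> total=1
Click 2 (6,4) count=0: revealed 15 new [(4,4) (4,5) (4,6) (5,1) (5,2) (5,3) (5,4) (5,5) (5,6) (6,1) (6,2) (6,3) (6,4) (6,5) (6,6)] -> total=16
Click 3 (2,4) count=1: revealed 1 new [(2,4)] -> total=17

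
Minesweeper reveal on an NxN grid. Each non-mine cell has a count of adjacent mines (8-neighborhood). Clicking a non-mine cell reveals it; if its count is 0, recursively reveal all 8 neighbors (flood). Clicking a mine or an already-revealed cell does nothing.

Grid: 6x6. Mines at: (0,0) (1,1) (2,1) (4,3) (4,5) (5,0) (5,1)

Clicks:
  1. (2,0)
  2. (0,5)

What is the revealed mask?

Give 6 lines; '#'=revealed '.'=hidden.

Answer: ..####
..####
#.####
..####
......
......

Derivation:
Click 1 (2,0) count=2: revealed 1 new [(2,0)] -> total=1
Click 2 (0,5) count=0: revealed 16 new [(0,2) (0,3) (0,4) (0,5) (1,2) (1,3) (1,4) (1,5) (2,2) (2,3) (2,4) (2,5) (3,2) (3,3) (3,4) (3,5)] -> total=17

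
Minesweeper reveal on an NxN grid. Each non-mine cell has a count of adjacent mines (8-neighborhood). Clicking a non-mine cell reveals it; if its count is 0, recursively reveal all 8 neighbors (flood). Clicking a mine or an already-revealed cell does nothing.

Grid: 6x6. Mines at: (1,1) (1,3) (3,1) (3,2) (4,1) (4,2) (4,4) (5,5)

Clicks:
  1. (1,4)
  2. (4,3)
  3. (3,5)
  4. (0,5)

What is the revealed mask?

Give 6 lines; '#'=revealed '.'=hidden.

Click 1 (1,4) count=1: revealed 1 new [(1,4)] -> total=1
Click 2 (4,3) count=3: revealed 1 new [(4,3)] -> total=2
Click 3 (3,5) count=1: revealed 1 new [(3,5)] -> total=3
Click 4 (0,5) count=0: revealed 6 new [(0,4) (0,5) (1,5) (2,4) (2,5) (3,4)] -> total=9

Answer: ....##
....##
....##
....##
...#..
......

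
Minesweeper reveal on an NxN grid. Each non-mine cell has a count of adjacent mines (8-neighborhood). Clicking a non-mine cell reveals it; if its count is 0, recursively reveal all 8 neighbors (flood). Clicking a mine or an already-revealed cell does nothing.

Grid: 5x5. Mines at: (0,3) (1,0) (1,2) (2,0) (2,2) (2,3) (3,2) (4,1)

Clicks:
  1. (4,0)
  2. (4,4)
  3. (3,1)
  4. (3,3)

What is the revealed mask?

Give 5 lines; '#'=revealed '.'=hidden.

Click 1 (4,0) count=1: revealed 1 new [(4,0)] -> total=1
Click 2 (4,4) count=0: revealed 4 new [(3,3) (3,4) (4,3) (4,4)] -> total=5
Click 3 (3,1) count=4: revealed 1 new [(3,1)] -> total=6
Click 4 (3,3) count=3: revealed 0 new [(none)] -> total=6

Answer: .....
.....
.....
.#.##
#..##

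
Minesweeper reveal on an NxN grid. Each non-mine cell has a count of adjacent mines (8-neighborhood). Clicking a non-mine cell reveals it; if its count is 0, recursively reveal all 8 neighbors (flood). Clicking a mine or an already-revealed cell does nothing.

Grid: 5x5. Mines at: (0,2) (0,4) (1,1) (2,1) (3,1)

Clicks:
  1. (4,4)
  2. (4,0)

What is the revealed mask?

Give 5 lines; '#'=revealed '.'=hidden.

Click 1 (4,4) count=0: revealed 12 new [(1,2) (1,3) (1,4) (2,2) (2,3) (2,4) (3,2) (3,3) (3,4) (4,2) (4,3) (4,4)] -> total=12
Click 2 (4,0) count=1: revealed 1 new [(4,0)] -> total=13

Answer: .....
..###
..###
..###
#.###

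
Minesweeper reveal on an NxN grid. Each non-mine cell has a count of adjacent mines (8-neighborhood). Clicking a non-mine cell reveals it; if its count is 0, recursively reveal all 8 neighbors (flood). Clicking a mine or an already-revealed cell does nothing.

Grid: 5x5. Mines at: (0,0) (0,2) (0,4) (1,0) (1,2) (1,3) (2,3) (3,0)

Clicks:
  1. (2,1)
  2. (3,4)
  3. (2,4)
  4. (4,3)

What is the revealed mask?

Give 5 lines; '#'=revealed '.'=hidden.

Answer: .....
.....
.#..#
.####
.####

Derivation:
Click 1 (2,1) count=3: revealed 1 new [(2,1)] -> total=1
Click 2 (3,4) count=1: revealed 1 new [(3,4)] -> total=2
Click 3 (2,4) count=2: revealed 1 new [(2,4)] -> total=3
Click 4 (4,3) count=0: revealed 7 new [(3,1) (3,2) (3,3) (4,1) (4,2) (4,3) (4,4)] -> total=10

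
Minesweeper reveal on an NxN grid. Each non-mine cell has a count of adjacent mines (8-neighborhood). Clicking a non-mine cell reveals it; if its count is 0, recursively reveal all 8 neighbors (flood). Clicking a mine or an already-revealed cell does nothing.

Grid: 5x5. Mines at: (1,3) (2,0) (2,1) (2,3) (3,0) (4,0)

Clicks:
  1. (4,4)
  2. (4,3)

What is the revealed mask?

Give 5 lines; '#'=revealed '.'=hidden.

Answer: .....
.....
.....
.####
.####

Derivation:
Click 1 (4,4) count=0: revealed 8 new [(3,1) (3,2) (3,3) (3,4) (4,1) (4,2) (4,3) (4,4)] -> total=8
Click 2 (4,3) count=0: revealed 0 new [(none)] -> total=8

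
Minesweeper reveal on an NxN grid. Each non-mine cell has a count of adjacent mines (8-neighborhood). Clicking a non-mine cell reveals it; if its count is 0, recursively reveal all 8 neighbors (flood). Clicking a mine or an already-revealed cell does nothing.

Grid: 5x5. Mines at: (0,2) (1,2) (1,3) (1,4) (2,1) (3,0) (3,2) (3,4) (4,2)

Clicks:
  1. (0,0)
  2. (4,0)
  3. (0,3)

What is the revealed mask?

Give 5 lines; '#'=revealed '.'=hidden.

Click 1 (0,0) count=0: revealed 4 new [(0,0) (0,1) (1,0) (1,1)] -> total=4
Click 2 (4,0) count=1: revealed 1 new [(4,0)] -> total=5
Click 3 (0,3) count=4: revealed 1 new [(0,3)] -> total=6

Answer: ##.#.
##...
.....
.....
#....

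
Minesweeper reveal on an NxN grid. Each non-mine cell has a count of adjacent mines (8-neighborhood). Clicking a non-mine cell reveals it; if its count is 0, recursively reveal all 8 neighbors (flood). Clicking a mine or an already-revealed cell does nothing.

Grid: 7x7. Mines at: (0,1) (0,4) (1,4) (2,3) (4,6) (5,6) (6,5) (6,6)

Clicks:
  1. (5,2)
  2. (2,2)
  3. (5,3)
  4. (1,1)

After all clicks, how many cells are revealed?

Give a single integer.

Answer: 29

Derivation:
Click 1 (5,2) count=0: revealed 29 new [(1,0) (1,1) (1,2) (2,0) (2,1) (2,2) (3,0) (3,1) (3,2) (3,3) (3,4) (3,5) (4,0) (4,1) (4,2) (4,3) (4,4) (4,5) (5,0) (5,1) (5,2) (5,3) (5,4) (5,5) (6,0) (6,1) (6,2) (6,3) (6,4)] -> total=29
Click 2 (2,2) count=1: revealed 0 new [(none)] -> total=29
Click 3 (5,3) count=0: revealed 0 new [(none)] -> total=29
Click 4 (1,1) count=1: revealed 0 new [(none)] -> total=29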